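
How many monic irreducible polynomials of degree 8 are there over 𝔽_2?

x^(2^8) − x is the product of all monic irreducibles of degree dividing 8; Möbius inversion gives N = (1/8) Σ μ(8/d)·2^d.
Divisors of 8: 1, 2, 4, 8; μ(8/d) for each: 0, 0, -1, 1.
Σ = − 2^4 + 2^8 = 240.
N = 240/8 = 30.

30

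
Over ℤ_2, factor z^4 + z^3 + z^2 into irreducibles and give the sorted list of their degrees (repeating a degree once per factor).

Write g(z) = z^4 + z^3 + z^2.
Roots in ℤ_2: g(0) = 0 → root; g(1) = 1.
Linear factors from roots: (z).
Complete factorization: g(z) = (z)^2·(z^2 + z + 1).
Factor degrees with multiplicity: 1 + 1 + 2 = 4.

1, 1, 2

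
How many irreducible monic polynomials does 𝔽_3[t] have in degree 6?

116

The number of monic irreducibles of degree 6 over GF(3) is (1/6)·Σ_{d∣6} μ(6/d) 3^d.
Divisors of 6: 1, 2, 3, 6; μ(6/d) for each: 1, -1, -1, 1.
Σ = 3^1 − 3^2 − 3^3 + 3^6 = 696.
N = 696/6 = 116.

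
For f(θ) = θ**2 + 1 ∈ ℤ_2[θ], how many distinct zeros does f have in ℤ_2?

1

Evaluate at each of the 2 elements of ℤ_2:
f(0) = 1; f(1) = 0 → root.
Roots: {1}.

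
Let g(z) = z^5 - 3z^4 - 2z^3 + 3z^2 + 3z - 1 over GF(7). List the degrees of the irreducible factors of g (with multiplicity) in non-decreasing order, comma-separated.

Complete factorization: g(z) = (z^2 - 2z - 2)·(z^3 - z^2 - 2z - 3).
Factor degrees with multiplicity: 2 + 3 = 5.

2, 3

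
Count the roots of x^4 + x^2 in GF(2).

2

Write P(x) = x^4 + x^2.
Evaluate at each of the 2 elements of GF(2):
P(0) = 0 → root; P(1) = 0 → root.
Roots: {0, 1}.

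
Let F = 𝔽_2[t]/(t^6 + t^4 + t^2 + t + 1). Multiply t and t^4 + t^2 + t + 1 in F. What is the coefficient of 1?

Multiply in 𝔽_2[t]: (t)·(t^4 + t^2 + t + 1) = t^5 + t^3 + t^2 + t.
Reduced: t^5 + t^3 + t^2 + t.

0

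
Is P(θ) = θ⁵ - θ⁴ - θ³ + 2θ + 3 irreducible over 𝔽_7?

No

Check for roots in 𝔽_7: P(0) = 3; P(1) = 4; P(2) = 1; P(3) = 4; P(4) = 1; P(5) = 1; P(6) = 0 → root.
P(6) = 0, so (θ − 6) divides P(θ); P is reducible.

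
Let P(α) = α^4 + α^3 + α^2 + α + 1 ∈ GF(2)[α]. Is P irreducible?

Yes

Check for roots in GF(2): P(0) = 1; P(1) = 1.
No roots, so no linear factors.
Monic irreducibles of degree 2 over GF(2): α^2 + α + 1.
None of them divide P (all give nonzero remainder).
No irreducible factor of degree ≤ 2 exists, so P is irreducible over GF(2).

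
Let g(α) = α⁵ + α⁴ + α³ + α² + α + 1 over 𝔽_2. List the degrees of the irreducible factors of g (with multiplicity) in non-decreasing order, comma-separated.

1, 2, 2

Roots in 𝔽_2: g(0) = 1; g(1) = 0 → root.
Linear factors from roots: (α + 1).
Complete factorization: g(α) = (α + 1)·(α² + α + 1)^2.
Factor degrees with multiplicity: 1 + 2 + 2 = 5.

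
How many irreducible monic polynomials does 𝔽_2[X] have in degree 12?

Gauss's count: N_{2}(12) = (1/12) Σ_{d|12} μ(12/d)·2^d.
Divisors of 12: 1, 2, 3, 4, 6, 12; μ(12/d) for each: 0, 1, 0, -1, -1, 1.
Σ = 2^2 − 2^4 − 2^6 + 2^12 = 4020.
N = 4020/12 = 335.

335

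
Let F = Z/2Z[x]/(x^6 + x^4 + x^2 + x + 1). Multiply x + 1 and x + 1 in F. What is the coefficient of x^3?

Multiply in Z/2Z[x]: (x + 1)·(x + 1) = x^2 + 1.
Reduced: x^2 + 1.

0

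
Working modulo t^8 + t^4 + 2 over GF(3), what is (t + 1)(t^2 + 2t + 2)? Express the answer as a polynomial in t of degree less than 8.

Multiply in GF(3)[t]: (t + 1)·(t^2 + 2t + 2) = t^3 + t + 2.
Reduced: t^3 + t + 2.

t^3 + t + 2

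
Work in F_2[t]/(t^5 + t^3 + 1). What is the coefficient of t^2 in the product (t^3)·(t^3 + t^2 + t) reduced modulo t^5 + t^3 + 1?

Multiply in F_2[t]: (t^3)·(t^3 + t^2 + t) = t^6 + t^5 + t^4.
Reduce using t^5 ≡ t^3 + 1 (mod t^5 + t^3 + 1).
Reduced: t^3 + t + 1.

0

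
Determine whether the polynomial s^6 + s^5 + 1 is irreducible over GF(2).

Write m(s) = s^6 + s^5 + 1.
Check for roots in GF(2): m(0) = 1; m(1) = 1.
No roots, so no linear factors.
Monic irreducibles of degree 2 over GF(2): s^2 + s + 1.
None of them divide m (all give nonzero remainder).
Monic irreducibles of degree 3 over GF(2): s^3 + s + 1, s^3 + s^2 + 1.
None of them divide m (all give nonzero remainder).
No irreducible factor of degree ≤ 3 exists, so m is irreducible over GF(2).

Yes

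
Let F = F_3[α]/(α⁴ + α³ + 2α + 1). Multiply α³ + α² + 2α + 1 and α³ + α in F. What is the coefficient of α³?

Multiply in F_3[α]: (α³ + α² + 2α + 1)·(α³ + α) = α⁶ + α⁵ + 2α³ + 2α² + α.
Reduce using α⁴ ≡ 2α³ + α + 2 (mod α⁴ + α³ + 2α + 1).
Reduced: α² + α.

0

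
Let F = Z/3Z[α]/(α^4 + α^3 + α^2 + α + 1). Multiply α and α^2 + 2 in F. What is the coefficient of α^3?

1

Multiply in Z/3Z[α]: (α)·(α^2 + 2) = α^3 + 2α.
Reduced: α^3 + 2α.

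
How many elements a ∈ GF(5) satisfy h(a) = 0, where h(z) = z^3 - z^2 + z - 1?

Evaluate at each of the 5 elements of GF(5):
h(0) = 4; h(1) = 0 → root; h(2) = 0 → root; h(3) = 0 → root; h(4) = 1.
Roots: {1, 2, 3}.

3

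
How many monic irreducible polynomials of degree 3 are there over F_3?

8

x^(3^3) − x is the product of all monic irreducibles of degree dividing 3; Möbius inversion gives N = (1/3) Σ μ(3/d)·3^d.
Divisors of 3: 1, 3; μ(3/d) for each: -1, 1.
Σ = − 3^1 + 3^3 = 24.
N = 24/3 = 8.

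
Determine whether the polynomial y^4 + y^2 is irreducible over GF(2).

No

Write g(y) = y^4 + y^2.
Check for roots in GF(2): g(0) = 0 → root; g(1) = 0 → root.
g(0) = 0, so (y) divides g(y); g is reducible.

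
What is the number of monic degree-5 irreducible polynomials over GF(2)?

By the necklace-counting formula, N_2(5) = (1/5) Σ_{d|5} μ(5/d)·2^d.
Divisors of 5: 1, 5; μ(5/d) for each: -1, 1.
Σ = − 2^1 + 2^5 = 30.
N = 30/5 = 6.

6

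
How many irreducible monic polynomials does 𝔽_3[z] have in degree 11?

16104

By the necklace-counting formula, N_3(11) = (1/11) Σ_{d|11} μ(11/d)·3^d.
Divisors of 11: 1, 11; μ(11/d) for each: -1, 1.
Σ = − 3^1 + 3^11 = 177144.
N = 177144/11 = 16104.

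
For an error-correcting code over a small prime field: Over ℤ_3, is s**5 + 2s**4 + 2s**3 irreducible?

Write g(s) = s**5 + 2s**4 + 2s**3.
Check for roots in ℤ_3: g(0) = 0 → root; g(1) = 2; g(2) = 2.
g(0) = 0, so (s) divides g(s); g is reducible.

No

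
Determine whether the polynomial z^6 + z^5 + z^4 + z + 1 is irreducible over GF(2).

Write g(z) = z^6 + z^5 + z^4 + z + 1.
Check for roots in GF(2): g(0) = 1; g(1) = 1.
No roots, so no linear factors.
Monic irreducibles of degree 2 over GF(2): z^2 + z + 1.
None of them divide g (all give nonzero remainder).
Monic irreducibles of degree 3 over GF(2): z^3 + z + 1, z^3 + z^2 + 1.
None of them divide g (all give nonzero remainder).
No irreducible factor of degree ≤ 3 exists, so g is irreducible over GF(2).

Yes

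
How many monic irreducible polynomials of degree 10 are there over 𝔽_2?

By the necklace-counting formula, N_2(10) = (1/10) Σ_{d|10} μ(10/d)·2^d.
Divisors of 10: 1, 2, 5, 10; μ(10/d) for each: 1, -1, -1, 1.
Σ = 2^1 − 2^2 − 2^5 + 2^10 = 990.
N = 990/10 = 99.

99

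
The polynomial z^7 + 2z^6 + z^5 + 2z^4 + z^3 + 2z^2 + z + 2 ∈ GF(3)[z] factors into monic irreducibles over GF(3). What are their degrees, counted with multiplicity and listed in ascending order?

Write h(z) = z^7 + 2z^6 + z^5 + 2z^4 + z^3 + 2z^2 + z + 2.
Roots in GF(3): h(0) = 2; h(1) = 0 → root; h(2) = 1.
Linear factors from roots: (z + 2).
Complete factorization: h(z) = (z + 2)·(z^2 + 1)·(z^2 + z + 2)·(z^2 + 2z + 2).
Factor degrees with multiplicity: 1 + 2 + 2 + 2 = 7.

1, 2, 2, 2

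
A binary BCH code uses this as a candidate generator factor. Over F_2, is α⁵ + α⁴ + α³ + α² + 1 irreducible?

Write P(α) = α⁵ + α⁴ + α³ + α² + 1.
Check for roots in F_2: P(0) = 1; P(1) = 1.
No roots, so no linear factors.
Monic irreducibles of degree 2 over GF(2): α² + α + 1.
None of them divide P (all give nonzero remainder).
No irreducible factor of degree ≤ 2 exists, so P is irreducible over GF(2).

Yes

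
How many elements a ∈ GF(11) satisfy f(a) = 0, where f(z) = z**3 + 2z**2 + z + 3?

Evaluate at each of the 11 elements of GF(11):
f(0) = 3; f(1) = 7; f(2) = 10; f(3) = 7; f(4) = 4; f(5) = 7; f(6) = 0 → root; f(7) = 0 → root; f(8) = 2; f(9) = 1; f(10) = 3.
Roots: {6, 7}.

2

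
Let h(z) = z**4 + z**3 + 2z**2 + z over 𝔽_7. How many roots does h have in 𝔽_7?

2

Evaluate at each of the 7 elements of 𝔽_7:
h(0) = 0 → root; h(1) = 5; h(2) = 6; h(3) = 3; h(4) = 6; h(5) = 0 → root; h(6) = 1.
Roots: {0, 5}.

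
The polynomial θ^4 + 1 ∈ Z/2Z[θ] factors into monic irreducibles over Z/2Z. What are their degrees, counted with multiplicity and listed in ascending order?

Write h(θ) = θ^4 + 1.
Roots in Z/2Z: h(0) = 1; h(1) = 0 → root.
Linear factors from roots: (θ + 1).
Complete factorization: h(θ) = (θ + 1)^4.
Factor degrees with multiplicity: 1 + 1 + 1 + 1 = 4.

1, 1, 1, 1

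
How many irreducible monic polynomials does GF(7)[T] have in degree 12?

By the necklace-counting formula, N_7(12) = (1/12) Σ_{d|12} μ(12/d)·7^d.
Divisors of 12: 1, 2, 3, 4, 6, 12; μ(12/d) for each: 0, 1, 0, -1, -1, 1.
Σ = 7^2 − 7^4 − 7^6 + 7^12 = 13841167200.
N = 13841167200/12 = 1153430600.

1153430600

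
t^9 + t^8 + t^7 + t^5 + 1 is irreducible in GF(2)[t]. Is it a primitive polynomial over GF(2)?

No

Write f(t) = t^9 + t^8 + t^7 + t^5 + 1.
|GF(2^9)^×| = 2^9 − 1 = 511. Prime factorization: 511 = 7·73.
f is primitive ⇔ t has order 511 in GF(2)[t]/(f), i.e. t^(511/q) ≠ 1 for each prime q | 511.
t^(73) mod f = 1
t^(7) mod f = t^7.
Since t^(73) = 1, the order of t divides 73 < 511; not primitive.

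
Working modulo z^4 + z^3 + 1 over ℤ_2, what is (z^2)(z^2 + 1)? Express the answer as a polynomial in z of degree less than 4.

z^3 + z^2 + 1

Multiply in ℤ_2[z]: (z^2)·(z^2 + 1) = z^4 + z^2.
Reduce using z^4 ≡ z^3 + 1 (mod z^4 + z^3 + 1).
Reduced: z^3 + z^2 + 1.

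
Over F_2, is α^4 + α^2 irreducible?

No

Write P(α) = α^4 + α^2.
Check for roots in F_2: P(0) = 0 → root; P(1) = 0 → root.
P(0) = 0, so (α) divides P(α); P is reducible.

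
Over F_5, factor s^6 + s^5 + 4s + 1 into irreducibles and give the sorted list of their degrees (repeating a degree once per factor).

Write g(s) = s^6 + s^5 + 4s + 1.
Roots in F_5: g(0) = 1; g(1) = 2; g(2) = 0 → root; g(3) = 0 → root; g(4) = 2.
Linear factors from roots: (s + 3), (s + 2).
Complete factorization: g(s) = (s + 2)·(s + 3)·(s^4 + s^3 + 4s^2 + 4s + 1).
Factor degrees with multiplicity: 1 + 1 + 4 = 6.

1, 1, 4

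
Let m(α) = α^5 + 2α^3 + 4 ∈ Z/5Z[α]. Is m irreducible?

Check for roots in Z/5Z: m(0) = 4; m(1) = 2; m(2) = 2; m(3) = 1; m(4) = 1.
No roots, so no linear factors.
Degree-2 irreducible divisors: test the 10 monic irreducibles of degree 2 over GF(5).
None of them divide m (all give nonzero remainder).
No irreducible factor of degree ≤ 2 exists, so m is irreducible over GF(5).

Yes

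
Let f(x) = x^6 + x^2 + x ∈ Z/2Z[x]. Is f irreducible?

No

Check for roots in Z/2Z: f(0) = 0 → root; f(1) = 1.
f(0) = 0, so (x) divides f(x); f is reducible.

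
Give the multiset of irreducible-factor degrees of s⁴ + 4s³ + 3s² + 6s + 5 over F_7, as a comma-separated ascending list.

1, 1, 2

Write f(s) = s⁴ + 4s³ + 3s² + 6s + 5.
Linear factors from roots: (s + 5).
Complete factorization: f(s) = (s + 5)^2·(s² + s + 3).
Factor degrees with multiplicity: 1 + 1 + 2 = 4.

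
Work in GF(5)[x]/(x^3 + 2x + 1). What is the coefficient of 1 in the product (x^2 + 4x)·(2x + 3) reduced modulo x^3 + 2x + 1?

Multiply in GF(5)[x]: (x^2 + 4x)·(2x + 3) = 2x^3 + x^2 + 2x.
Reduce using x^3 ≡ 3x + 4 (mod x^3 + 2x + 1).
Reduced: x^2 + 3x + 3.

3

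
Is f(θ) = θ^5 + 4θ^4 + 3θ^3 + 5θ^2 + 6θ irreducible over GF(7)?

Check for roots in GF(7): f(0) = 0 → root; f(1) = 5; f(2) = 5; f(3) = 4; f(4) = 6; f(5) = 2; f(6) = 6.
f(0) = 0, so (θ) divides f(θ); f is reducible.

No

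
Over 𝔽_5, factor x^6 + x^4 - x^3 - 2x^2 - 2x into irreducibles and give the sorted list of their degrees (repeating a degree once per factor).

1, 1, 2, 2

Write f(x) = x^6 + x^4 - x^3 - 2x^2 - 2x.
Roots in 𝔽_5: f(0) = 0 → root; f(1) = 2; f(2) = 0 → root; f(3) = 4; f(4) = 3.
Linear factors from roots: (x), (x - 2).
Complete factorization: f(x) = (x)·(x - 2)·(x^2 + 2)·(x^2 + 2x - 2).
Factor degrees with multiplicity: 1 + 1 + 2 + 2 = 6.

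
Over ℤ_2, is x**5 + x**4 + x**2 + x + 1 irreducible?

Yes

Write g(x) = x**5 + x**4 + x**2 + x + 1.
Check for roots in ℤ_2: g(0) = 1; g(1) = 1.
No roots, so no linear factors.
Monic irreducibles of degree 2 over GF(2): x**2 + x + 1.
None of them divide g (all give nonzero remainder).
No irreducible factor of degree ≤ 2 exists, so g is irreducible over GF(2).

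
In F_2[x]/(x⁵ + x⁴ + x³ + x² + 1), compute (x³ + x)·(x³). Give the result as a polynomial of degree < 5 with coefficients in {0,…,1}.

x^4 + x^2 + x + 1

Multiply in F_2[x]: (x³ + x)·(x³) = x⁶ + x⁴.
Reduce using x⁵ ≡ x⁴ + x³ + x² + 1 (mod x⁵ + x⁴ + x³ + x² + 1).
Reduced: x⁴ + x² + x + 1.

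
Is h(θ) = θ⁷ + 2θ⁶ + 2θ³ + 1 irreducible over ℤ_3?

No

Check for roots in ℤ_3: h(0) = 1; h(1) = 0 → root; h(2) = 0 → root.
h(1) = 0, so (θ − 1) divides h(θ); h is reducible.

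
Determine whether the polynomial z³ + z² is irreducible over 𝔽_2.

Write P(z) = z³ + z².
Check for roots in 𝔽_2: P(0) = 0 → root; P(1) = 0 → root.
P(0) = 0, so (z) divides P(z); P is reducible.

No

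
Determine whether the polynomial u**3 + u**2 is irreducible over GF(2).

Write P(u) = u**3 + u**2.
Check for roots in GF(2): P(0) = 0 → root; P(1) = 0 → root.
P(0) = 0, so (u) divides P(u); P is reducible.

No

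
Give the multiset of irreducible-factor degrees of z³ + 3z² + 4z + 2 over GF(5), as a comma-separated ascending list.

Write g(z) = z³ + 3z² + 4z + 2.
Roots in GF(5): g(0) = 2; g(1) = 0 → root; g(2) = 0 → root; g(3) = 3; g(4) = 0 → root.
Linear factors from roots: (z + 4), (z + 3), (z + 1).
Complete factorization: g(z) = (z + 1)·(z + 3)·(z + 4).
Factor degrees with multiplicity: 1 + 1 + 1 = 3.

1, 1, 1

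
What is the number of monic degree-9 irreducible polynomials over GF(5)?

217000

The number of monic irreducibles of degree 9 over GF(5) is (1/9)·Σ_{d∣9} μ(9/d) 5^d.
Divisors of 9: 1, 3, 9; μ(9/d) for each: 0, -1, 1.
Σ = − 5^3 + 5^9 = 1953000.
N = 1953000/9 = 217000.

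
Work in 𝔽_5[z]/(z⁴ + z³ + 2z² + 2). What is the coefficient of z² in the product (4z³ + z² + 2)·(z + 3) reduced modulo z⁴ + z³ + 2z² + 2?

0

Multiply in 𝔽_5[z]: (4z³ + z² + 2)·(z + 3) = 4z⁴ + 3z³ + 3z² + 2z + 1.
Reduce using z⁴ ≡ 4z³ + 3z² + 3 (mod z⁴ + z³ + 2z² + 2).
Reduced: 4z³ + 2z + 3.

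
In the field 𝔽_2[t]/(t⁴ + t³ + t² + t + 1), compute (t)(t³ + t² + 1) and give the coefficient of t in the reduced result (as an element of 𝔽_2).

Multiply in 𝔽_2[t]: (t)·(t³ + t² + 1) = t⁴ + t³ + t.
Reduce using t⁴ ≡ t³ + t² + t + 1 (mod t⁴ + t³ + t² + t + 1).
Reduced: t² + 1.

0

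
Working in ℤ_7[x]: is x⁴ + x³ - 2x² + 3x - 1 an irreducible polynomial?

No

Write g(x) = x⁴ + x³ - 2x² + 3x - 1.
Check for roots in ℤ_7: g(0) = 6; g(1) = 2; g(2) = 0 → root; g(3) = 0 → root; g(4) = 5; g(5) = 0 → root; g(6) = 1.
g(2) = 0, so (x − 2) divides g(x); g is reducible.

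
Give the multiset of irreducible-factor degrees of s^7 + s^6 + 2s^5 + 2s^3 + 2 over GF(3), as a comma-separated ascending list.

Write g(s) = s^7 + s^6 + 2s^5 + 2s^3 + 2.
Roots in GF(3): g(0) = 2; g(1) = 2; g(2) = 1.
Complete factorization: g(s) = (s^7 + s^6 + 2s^5 + 2s^3 + 2).
Factor degrees with multiplicity: 7 = 7.

7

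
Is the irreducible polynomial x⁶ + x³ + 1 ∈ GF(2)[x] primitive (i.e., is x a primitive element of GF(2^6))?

No

Write f(x) = x⁶ + x³ + 1.
|GF(2^6)^×| = 2^6 − 1 = 63. Prime factorization: 63 = 3^2·7.
f is primitive ⇔ x has order 63 in GF(2)[x]/(f), i.e. x^(63/q) ≠ 1 for each prime q | 63.
x^(21) mod f = x³.
x^(9) mod f = 1
Since x^(9) = 1, the order of x divides 9 < 63; not primitive.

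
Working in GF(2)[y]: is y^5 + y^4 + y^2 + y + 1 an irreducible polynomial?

Yes

Write f(y) = y^5 + y^4 + y^2 + y + 1.
Check for roots in GF(2): f(0) = 1; f(1) = 1.
No roots, so no linear factors.
Monic irreducibles of degree 2 over GF(2): y^2 + y + 1.
None of them divide f (all give nonzero remainder).
No irreducible factor of degree ≤ 2 exists, so f is irreducible over GF(2).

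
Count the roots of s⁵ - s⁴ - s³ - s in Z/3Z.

Write h(s) = s⁵ - s⁴ - s³ - s.
Evaluate at each of the 3 elements of Z/3Z:
h(0) = 0 → root; h(1) = 1; h(2) = 0 → root.
Roots: {0, 2}.

2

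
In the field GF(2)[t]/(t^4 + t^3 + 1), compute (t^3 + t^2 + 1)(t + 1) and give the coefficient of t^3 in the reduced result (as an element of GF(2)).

1

Multiply in GF(2)[t]: (t^3 + t^2 + 1)·(t + 1) = t^4 + t^2 + t + 1.
Reduce using t^4 ≡ t^3 + 1 (mod t^4 + t^3 + 1).
Reduced: t^3 + t^2 + t.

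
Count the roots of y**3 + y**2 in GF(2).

Write g(y) = y**3 + y**2.
Evaluate at each of the 2 elements of GF(2):
g(0) = 0 → root; g(1) = 0 → root.
Roots: {0, 1}.

2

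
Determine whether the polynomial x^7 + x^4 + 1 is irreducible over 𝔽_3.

Write f(x) = x^7 + x^4 + 1.
Check for roots in 𝔽_3: f(0) = 1; f(1) = 0 → root; f(2) = 1.
f(1) = 0, so (x − 1) divides f(x); f is reducible.

No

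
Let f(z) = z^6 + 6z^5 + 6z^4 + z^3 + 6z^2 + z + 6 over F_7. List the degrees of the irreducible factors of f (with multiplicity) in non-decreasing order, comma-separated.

1, 2, 3

Linear factors from roots: (z + 5).
Complete factorization: f(z) = (z + 5)·(z^2 + 2z + 3)·(z^3 + 6z^2 + 6).
Factor degrees with multiplicity: 1 + 2 + 3 = 6.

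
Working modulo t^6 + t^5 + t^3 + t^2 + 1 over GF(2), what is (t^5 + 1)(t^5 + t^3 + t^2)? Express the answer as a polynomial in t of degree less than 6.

Multiply in GF(2)[t]: (t^5 + 1)·(t^5 + t^3 + t^2) = t^10 + t^8 + t^7 + t^5 + t^3 + t^2.
Reduce using t^6 ≡ t^5 + t^3 + t^2 + 1 (mod t^6 + t^5 + t^3 + t^2 + 1).
Reduced: t^4 + t^2.

t^4 + t^2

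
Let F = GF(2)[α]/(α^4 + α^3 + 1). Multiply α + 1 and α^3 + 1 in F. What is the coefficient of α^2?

Multiply in GF(2)[α]: (α + 1)·(α^3 + 1) = α^4 + α^3 + α + 1.
Reduce using α^4 ≡ α^3 + 1 (mod α^4 + α^3 + 1).
Reduced: α.

0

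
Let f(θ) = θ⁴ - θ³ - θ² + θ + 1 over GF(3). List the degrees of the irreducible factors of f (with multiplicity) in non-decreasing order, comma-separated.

2, 2

Roots in GF(3): f(0) = 1; f(1) = 1; f(2) = 1.
Complete factorization: f(θ) = (θ² + θ - 1)^2.
Factor degrees with multiplicity: 2 + 2 = 4.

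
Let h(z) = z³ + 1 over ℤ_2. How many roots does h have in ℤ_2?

1

Evaluate at each of the 2 elements of ℤ_2:
h(0) = 1; h(1) = 0 → root.
Roots: {1}.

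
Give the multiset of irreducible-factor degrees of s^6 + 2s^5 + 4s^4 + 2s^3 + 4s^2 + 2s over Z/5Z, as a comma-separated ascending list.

Write f(s) = s^6 + 2s^5 + 4s^4 + 2s^3 + 4s^2 + 2s.
Roots in Z/5Z: f(0) = 0 → root; f(1) = 0 → root; f(2) = 3; f(3) = 0 → root; f(4) = 3.
Linear factors from roots: (s), (s + 4), (s + 2).
Complete factorization: f(s) = (s)·(s + 4)·(s + 2)^2·(s^2 + 4s + 2).
Factor degrees with multiplicity: 1 + 1 + 1 + 1 + 2 = 6.

1, 1, 1, 1, 2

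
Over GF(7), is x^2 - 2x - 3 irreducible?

Write f(x) = x^2 - 2x - 3.
Check for roots in GF(7): f(0) = 4; f(1) = 3; f(2) = 4; f(3) = 0 → root; f(4) = 5; f(5) = 5; f(6) = 0 → root.
f(3) = 0, so (x − 3) divides f(x); f is reducible.

No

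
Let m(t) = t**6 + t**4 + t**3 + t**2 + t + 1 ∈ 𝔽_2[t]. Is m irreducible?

No

Check for roots in 𝔽_2: m(0) = 1; m(1) = 0 → root.
m(1) = 0, so (t − 1) divides m(t); m is reducible.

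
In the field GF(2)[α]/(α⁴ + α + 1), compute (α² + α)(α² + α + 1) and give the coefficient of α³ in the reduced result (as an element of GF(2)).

Multiply in GF(2)[α]: (α² + α)·(α² + α + 1) = α⁴ + α.
Reduce using α⁴ ≡ α + 1 (mod α⁴ + α + 1).
Reduced: 1.

0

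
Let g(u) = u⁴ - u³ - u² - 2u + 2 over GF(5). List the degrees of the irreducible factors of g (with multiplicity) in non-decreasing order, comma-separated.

Roots in GF(5): g(0) = 2; g(1) = 4; g(2) = 2; g(3) = 1; g(4) = 0 → root.
Linear factors from roots: (u + 1).
Complete factorization: g(u) = (u + 1)·(u³ - 2u² + u + 2).
Factor degrees with multiplicity: 1 + 3 = 4.

1, 3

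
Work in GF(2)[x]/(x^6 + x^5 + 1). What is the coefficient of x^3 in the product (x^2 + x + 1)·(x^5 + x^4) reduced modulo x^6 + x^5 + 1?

Multiply in GF(2)[x]: (x^2 + x + 1)·(x^5 + x^4) = x^7 + x^4.
Reduce using x^6 ≡ x^5 + 1 (mod x^6 + x^5 + 1).
Reduced: x^5 + x^4 + x + 1.

0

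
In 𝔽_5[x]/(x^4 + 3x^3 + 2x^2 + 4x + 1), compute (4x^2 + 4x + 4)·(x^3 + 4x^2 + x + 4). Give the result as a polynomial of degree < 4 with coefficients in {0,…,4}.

Multiply in 𝔽_5[x]: (4x^2 + 4x + 4)·(x^3 + 4x^2 + x + 4) = 4x^5 + 4x^3 + x^2 + 1.
Reduce using x^4 ≡ 2x^3 + 3x^2 + x + 4 (mod x^4 + 3x^3 + 2x^2 + 4x + 1).
Reduced: 2x^3 + 4x^2 + 4x + 3.

2x^3 + 4x^2 + 4x + 3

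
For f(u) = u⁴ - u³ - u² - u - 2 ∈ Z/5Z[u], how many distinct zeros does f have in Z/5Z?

3

Evaluate at each of the 5 elements of Z/5Z:
f(0) = 3; f(1) = 1; f(2) = 0 → root; f(3) = 0 → root; f(4) = 0 → root.
Roots: {2, 3, 4}.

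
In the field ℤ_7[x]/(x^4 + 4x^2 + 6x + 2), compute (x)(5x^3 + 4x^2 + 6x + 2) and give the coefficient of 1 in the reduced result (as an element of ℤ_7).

4

Multiply in ℤ_7[x]: (x)·(5x^3 + 4x^2 + 6x + 2) = 5x^4 + 4x^3 + 6x^2 + 2x.
Reduce using x^4 ≡ 3x^2 + x + 5 (mod x^4 + 4x^2 + 6x + 2).
Reduced: 4x^3 + 4.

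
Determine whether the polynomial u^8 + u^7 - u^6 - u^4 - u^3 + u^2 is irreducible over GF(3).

Write P(u) = u^8 + u^7 - u^6 - u^4 - u^3 + u^2.
Check for roots in GF(3): P(0) = 0 → root; P(1) = 0 → root; P(2) = 0 → root.
P(0) = 0, so (u) divides P(u); P is reducible.

No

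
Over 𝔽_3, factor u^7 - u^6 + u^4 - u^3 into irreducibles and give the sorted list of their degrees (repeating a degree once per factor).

Write h(u) = u^7 - u^6 + u^4 - u^3.
Roots in 𝔽_3: h(0) = 0 → root; h(1) = 0 → root; h(2) = 0 → root.
Linear factors from roots: (u), (u - 1), (u + 1).
Complete factorization: h(u) = (u - 1)·(u)^3·(u + 1)^3.
Factor degrees with multiplicity: 1 + 1 + 1 + 1 + 1 + 1 + 1 = 7.

1, 1, 1, 1, 1, 1, 1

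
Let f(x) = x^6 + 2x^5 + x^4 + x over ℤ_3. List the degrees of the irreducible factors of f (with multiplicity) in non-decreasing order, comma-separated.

1, 2, 3

Roots in ℤ_3: f(0) = 0 → root; f(1) = 2; f(2) = 2.
Linear factors from roots: (x).
Complete factorization: f(x) = (x)·(x^2 + 1)·(x^3 + 2x^2 + 1).
Factor degrees with multiplicity: 1 + 2 + 3 = 6.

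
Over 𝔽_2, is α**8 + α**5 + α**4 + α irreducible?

Write m(α) = α**8 + α**5 + α**4 + α.
Check for roots in 𝔽_2: m(0) = 0 → root; m(1) = 0 → root.
m(0) = 0, so (α) divides m(α); m is reducible.

No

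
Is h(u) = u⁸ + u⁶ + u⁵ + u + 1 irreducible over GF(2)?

Check for roots in GF(2): h(0) = 1; h(1) = 1.
No roots, so no linear factors.
Monic irreducibles of degree 2 over GF(2): u² + u + 1.
None of them divide h (all give nonzero remainder).
Monic irreducibles of degree 3 over GF(2): u³ + u + 1, u³ + u² + 1.
None of them divide h (all give nonzero remainder).
Monic irreducibles of degree 4 over GF(2): u⁴ + u + 1, u⁴ + u³ + 1, u⁴ + u³ + u² + u + 1.
None of them divide h (all give nonzero remainder).
No irreducible factor of degree ≤ 4 exists, so h is irreducible over GF(2).

Yes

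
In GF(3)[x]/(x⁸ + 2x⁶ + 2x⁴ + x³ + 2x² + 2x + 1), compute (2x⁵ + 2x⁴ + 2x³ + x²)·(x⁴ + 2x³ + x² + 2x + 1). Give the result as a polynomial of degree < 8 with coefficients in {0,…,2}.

x^7 + 2x^6 + 2x^4 + x

Multiply in GF(3)[x]: (2x⁵ + 2x⁴ + 2x³ + x²)·(x⁴ + 2x³ + x² + 2x + 1) = 2x⁹ + 2x⁷ + 2x⁶ + x⁵ + x⁴ + x³ + x².
Reduce using x⁸ ≡ x⁶ + x⁴ + 2x³ + x² + x + 2 (mod x⁸ + 2x⁶ + 2x⁴ + x³ + 2x² + 2x + 1).
Reduced: x⁷ + 2x⁶ + 2x⁴ + x.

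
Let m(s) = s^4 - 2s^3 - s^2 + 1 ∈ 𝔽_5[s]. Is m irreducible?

Yes

Check for roots in 𝔽_5: m(0) = 1; m(1) = 4; m(2) = 2; m(3) = 4; m(4) = 3.
No roots, so no linear factors.
Degree-2 irreducible divisors: test the 10 monic irreducibles of degree 2 over GF(5).
None of them divide m (all give nonzero remainder).
No irreducible factor of degree ≤ 2 exists, so m is irreducible over GF(5).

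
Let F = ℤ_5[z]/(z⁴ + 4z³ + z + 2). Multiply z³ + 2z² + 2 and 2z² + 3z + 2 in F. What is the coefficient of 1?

Multiply in ℤ_5[z]: (z³ + 2z² + 2)·(2z² + 3z + 2) = 2z⁵ + 2z⁴ + 3z³ + 3z² + z + 4.
Reduce using z⁴ ≡ z³ + 4z + 3 (mod z⁴ + 4z³ + z + 2).
Reduced: 2z³ + z² + 3z + 1.

1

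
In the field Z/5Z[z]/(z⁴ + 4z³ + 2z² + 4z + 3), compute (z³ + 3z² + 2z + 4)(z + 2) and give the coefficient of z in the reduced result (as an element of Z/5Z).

Multiply in Z/5Z[z]: (z³ + 3z² + 2z + 4)·(z + 2) = z⁴ + 3z² + 3z + 3.
Reduce using z⁴ ≡ z³ + 3z² + z + 2 (mod z⁴ + 4z³ + 2z² + 4z + 3).
Reduced: z³ + z² + 4z.

4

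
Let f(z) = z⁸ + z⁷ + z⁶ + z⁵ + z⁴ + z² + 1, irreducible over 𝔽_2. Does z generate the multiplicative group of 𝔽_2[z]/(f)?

Yes

|GF(2^8)^×| = 2^8 − 1 = 255. Prime factorization: 255 = 3·5·17.
f is primitive ⇔ z has order 255 in GF(2)[z]/(f), i.e. z^(255/q) ≠ 1 for each prime q | 255.
z^(85) mod f = z⁶ + z⁴ + z³ + z² + 1.
z^(51) mod f = z⁶ + z⁵ + z⁴ + z³ + z.
z^(15) mod f = z⁴ + z².
None equal 1, so z has full order 255; f is primitive.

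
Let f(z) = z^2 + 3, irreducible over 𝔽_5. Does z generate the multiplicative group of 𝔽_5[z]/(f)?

|GF(5^2)^×| = 5^2 − 1 = 24. Prime factorization: 24 = 2^3·3.
f is primitive ⇔ z has order 24 in GF(5)[z]/(f), i.e. z^(24/q) ≠ 1 for each prime q | 24.
z^(12) mod f = 4.
z^(8) mod f = 1
Since z^(8) = 1, the order of z divides 8 < 24; not primitive.

No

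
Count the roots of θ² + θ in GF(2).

Write h(θ) = θ² + θ.
Evaluate at each of the 2 elements of GF(2):
h(0) = 0 → root; h(1) = 0 → root.
Roots: {0, 1}.

2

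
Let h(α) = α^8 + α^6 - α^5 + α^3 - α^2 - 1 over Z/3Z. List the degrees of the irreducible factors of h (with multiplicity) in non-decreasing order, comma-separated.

Roots in Z/3Z: h(0) = 2; h(1) = 0 → root; h(2) = 0 → root.
Linear factors from roots: (α - 1), (α + 1).
Complete factorization: h(α) = (α + 1)·(α - 1)·(α^3 + α^2 + α - 1)·(α^3 - α^2 - α - 1).
Factor degrees with multiplicity: 1 + 1 + 3 + 3 = 8.

1, 1, 3, 3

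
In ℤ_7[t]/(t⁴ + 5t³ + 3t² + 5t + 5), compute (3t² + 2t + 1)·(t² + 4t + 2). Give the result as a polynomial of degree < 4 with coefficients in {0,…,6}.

6t^3 + 6t^2 + 1

Multiply in ℤ_7[t]: (3t² + 2t + 1)·(t² + 4t + 2) = 3t⁴ + t² + t + 2.
Reduce using t⁴ ≡ 2t³ + 4t² + 2t + 2 (mod t⁴ + 5t³ + 3t² + 5t + 5).
Reduced: 6t³ + 6t² + 1.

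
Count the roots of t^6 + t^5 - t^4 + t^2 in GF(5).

Write P(t) = t^6 + t^5 - t^4 + t^2.
Evaluate at each of the 5 elements of GF(5):
P(0) = 0 → root; P(1) = 2; P(2) = 4; P(3) = 0 → root; P(4) = 0 → root.
Roots: {0, 3, 4}.

3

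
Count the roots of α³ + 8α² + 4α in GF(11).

Write P(α) = α³ + 8α² + 4α.
Evaluate at each of the 11 elements of GF(11):
P(0) = 0 → root; P(1) = 2; P(2) = 4; P(3) = 1; P(4) = 10; P(5) = 4; P(6) = 0 → root; P(7) = 4; P(8) = 0 → root; P(9) = 5; P(10) = 3.
Roots: {0, 6, 8}.

3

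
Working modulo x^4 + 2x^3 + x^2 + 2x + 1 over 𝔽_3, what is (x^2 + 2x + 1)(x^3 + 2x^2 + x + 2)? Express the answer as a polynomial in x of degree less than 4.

Multiply in 𝔽_3[x]: (x^2 + 2x + 1)·(x^3 + 2x^2 + x + 2) = x^5 + x^4 + 2x + 2.
Reduce using x^4 ≡ x^3 + 2x^2 + x + 2 (mod x^4 + 2x^3 + x^2 + 2x + 1).
Reduced: x^3 + 2x^2.

x^3 + 2x^2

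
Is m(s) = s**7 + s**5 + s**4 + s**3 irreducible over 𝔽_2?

No

Check for roots in 𝔽_2: m(0) = 0 → root; m(1) = 0 → root.
m(0) = 0, so (s) divides m(s); m is reducible.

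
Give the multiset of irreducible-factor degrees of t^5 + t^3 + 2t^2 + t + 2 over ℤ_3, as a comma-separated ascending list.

Write h(t) = t^5 + t^3 + 2t^2 + t + 2.
Roots in ℤ_3: h(0) = 2; h(1) = 1; h(2) = 1.
Complete factorization: h(t) = (t^2 + t + 2)·(t^3 + 2t^2 + 1).
Factor degrees with multiplicity: 2 + 3 = 5.

2, 3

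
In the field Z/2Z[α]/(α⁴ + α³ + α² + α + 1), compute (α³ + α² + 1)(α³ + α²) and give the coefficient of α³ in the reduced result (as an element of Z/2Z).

0

Multiply in Z/2Z[α]: (α³ + α² + 1)·(α³ + α²) = α⁶ + α⁴ + α³ + α².
Reduce using α⁴ ≡ α³ + α² + α + 1 (mod α⁴ + α³ + α² + α + 1).
Reduced: 1.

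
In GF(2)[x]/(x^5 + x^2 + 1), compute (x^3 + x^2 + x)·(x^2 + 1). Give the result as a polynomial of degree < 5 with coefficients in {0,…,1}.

Multiply in GF(2)[x]: (x^3 + x^2 + x)·(x^2 + 1) = x^5 + x^4 + x^2 + x.
Reduce using x^5 ≡ x^2 + 1 (mod x^5 + x^2 + 1).
Reduced: x^4 + x + 1.

x^4 + x + 1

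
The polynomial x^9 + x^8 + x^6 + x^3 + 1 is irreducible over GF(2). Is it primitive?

No

Write f(x) = x^9 + x^8 + x^6 + x^3 + 1.
|GF(2^9)^×| = 2^9 − 1 = 511. Prime factorization: 511 = 7·73.
f is primitive ⇔ x has order 511 in GF(2)[x]/(f), i.e. x^(511/q) ≠ 1 for each prime q | 511.
x^(73) mod f = 1
x^(7) mod f = x^7.
Since x^(73) = 1, the order of x divides 73 < 511; not primitive.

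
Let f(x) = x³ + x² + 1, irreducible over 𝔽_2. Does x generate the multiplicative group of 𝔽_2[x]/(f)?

Yes

|GF(2^3)^×| = 2^3 − 1 = 7. Prime factorization: 7 = 7.
f is primitive ⇔ x has order 7 in GF(2)[x]/(f), i.e. x^(7/q) ≠ 1 for each prime q | 7.
x^(1) mod f = x.
None equal 1, so x has full order 7; f is primitive.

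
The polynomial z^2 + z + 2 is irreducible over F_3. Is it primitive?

Write f(z) = z^2 + z + 2.
|GF(3^2)^×| = 3^2 − 1 = 8. Prime factorization: 8 = 2^3.
f is primitive ⇔ z has order 8 in GF(3)[z]/(f), i.e. z^(8/q) ≠ 1 for each prime q | 8.
z^(4) mod f = 2.
None equal 1, so z has full order 8; f is primitive.

Yes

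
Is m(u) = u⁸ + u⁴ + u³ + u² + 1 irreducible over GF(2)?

Check for roots in GF(2): m(0) = 1; m(1) = 1.
No roots, so no linear factors.
Monic irreducibles of degree 2 over GF(2): u² + u + 1.
None of them divide m (all give nonzero remainder).
Monic irreducibles of degree 3 over GF(2): u³ + u + 1, u³ + u² + 1.
None of them divide m (all give nonzero remainder).
Monic irreducibles of degree 4 over GF(2): u⁴ + u + 1, u⁴ + u³ + 1, u⁴ + u³ + u² + u + 1.
None of them divide m (all give nonzero remainder).
No irreducible factor of degree ≤ 4 exists, so m is irreducible over GF(2).

Yes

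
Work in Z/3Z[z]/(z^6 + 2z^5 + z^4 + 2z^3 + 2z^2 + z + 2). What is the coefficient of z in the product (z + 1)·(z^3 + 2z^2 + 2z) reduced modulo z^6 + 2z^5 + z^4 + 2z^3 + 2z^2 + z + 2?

Multiply in Z/3Z[z]: (z + 1)·(z^3 + 2z^2 + 2z) = z^4 + z^2 + 2z.
Reduced: z^4 + z^2 + 2z.

2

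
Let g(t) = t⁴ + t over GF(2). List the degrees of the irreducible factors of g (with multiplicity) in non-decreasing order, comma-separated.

1, 1, 2

Roots in GF(2): g(0) = 0 → root; g(1) = 0 → root.
Linear factors from roots: (t), (t + 1).
Complete factorization: g(t) = (t)·(t + 1)·(t² + t + 1).
Factor degrees with multiplicity: 1 + 1 + 2 = 4.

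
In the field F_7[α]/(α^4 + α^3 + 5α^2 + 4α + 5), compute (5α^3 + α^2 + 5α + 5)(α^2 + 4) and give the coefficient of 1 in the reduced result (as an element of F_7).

5

Multiply in F_7[α]: (5α^3 + α^2 + 5α + 5)·(α^2 + 4) = 5α^5 + α^4 + 4α^3 + 2α^2 + 6α + 6.
Reduce using α^4 ≡ 6α^3 + 2α^2 + 3α + 2 (mod α^4 + α^3 + 5α^2 + 4α + 5).
Reduced: 4α^3 + 2α^2 + 4α + 5.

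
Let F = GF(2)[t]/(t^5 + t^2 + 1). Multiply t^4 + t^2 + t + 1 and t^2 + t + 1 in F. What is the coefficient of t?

Multiply in GF(2)[t]: (t^4 + t^2 + t + 1)·(t^2 + t + 1) = t^6 + t^5 + t^2 + 1.
Reduce using t^5 ≡ t^2 + 1 (mod t^5 + t^2 + 1).
Reduced: t^3 + t.

1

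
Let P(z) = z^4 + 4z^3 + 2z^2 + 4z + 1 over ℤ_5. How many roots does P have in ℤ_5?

2

Evaluate at each of the 5 elements of ℤ_5:
P(0) = 1; P(1) = 2; P(2) = 0 → root; P(3) = 0 → root; P(4) = 1.
Roots: {2, 3}.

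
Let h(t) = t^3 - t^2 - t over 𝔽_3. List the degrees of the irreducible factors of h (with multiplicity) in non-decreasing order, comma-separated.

Roots in 𝔽_3: h(0) = 0 → root; h(1) = 2; h(2) = 2.
Linear factors from roots: (t).
Complete factorization: h(t) = (t)·(t^2 - t - 1).
Factor degrees with multiplicity: 1 + 2 = 3.

1, 2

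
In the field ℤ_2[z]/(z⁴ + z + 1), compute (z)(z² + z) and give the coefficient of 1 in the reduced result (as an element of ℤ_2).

Multiply in ℤ_2[z]: (z)·(z² + z) = z³ + z².
Reduced: z³ + z².

0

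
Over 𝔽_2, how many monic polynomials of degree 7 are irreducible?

18

x^(2^7) − x is the product of all monic irreducibles of degree dividing 7; Möbius inversion gives N = (1/7) Σ μ(7/d)·2^d.
Divisors of 7: 1, 7; μ(7/d) for each: -1, 1.
Σ = − 2^1 + 2^7 = 126.
N = 126/7 = 18.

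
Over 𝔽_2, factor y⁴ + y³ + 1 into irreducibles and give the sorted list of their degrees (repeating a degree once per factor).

Write g(y) = y⁴ + y³ + 1.
Roots in 𝔽_2: g(0) = 1; g(1) = 1.
Complete factorization: g(y) = (y⁴ + y³ + 1).
Factor degrees with multiplicity: 4 = 4.

4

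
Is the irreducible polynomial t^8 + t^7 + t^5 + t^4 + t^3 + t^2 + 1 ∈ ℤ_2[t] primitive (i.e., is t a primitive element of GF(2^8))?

No

Write f(t) = t^8 + t^7 + t^5 + t^4 + t^3 + t^2 + 1.
|GF(2^8)^×| = 2^8 − 1 = 255. Prime factorization: 255 = 3·5·17.
f is primitive ⇔ t has order 255 in GF(2)[t]/(f), i.e. t^(255/q) ≠ 1 for each prime q | 255.
t^(85) mod f = 1
t^(51) mod f = t^7 + t^6 + t^2 + 1.
t^(15) mod f = t^7 + t^4 + t^2.
Since t^(85) = 1, the order of t divides 85 < 255; not primitive.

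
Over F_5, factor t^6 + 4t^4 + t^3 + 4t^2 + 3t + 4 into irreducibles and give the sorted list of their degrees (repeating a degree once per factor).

Write h(t) = t^6 + 4t^4 + t^3 + 4t^2 + 3t + 4.
Roots in F_5: h(0) = 4; h(1) = 2; h(2) = 2; h(3) = 4; h(4) = 4.
Complete factorization: h(t) = (t^6 + 4t^4 + t^3 + 4t^2 + 3t + 4).
Factor degrees with multiplicity: 6 = 6.

6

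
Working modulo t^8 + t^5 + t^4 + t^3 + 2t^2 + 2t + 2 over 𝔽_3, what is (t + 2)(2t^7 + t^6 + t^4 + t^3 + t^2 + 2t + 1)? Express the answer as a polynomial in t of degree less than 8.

2t^7 + 2t^6 + 2t^5 + t^4 + t^3 + t + 1

Multiply in 𝔽_3[t]: (t + 2)·(2t^7 + t^6 + t^4 + t^3 + t^2 + 2t + 1) = 2t^8 + 2t^7 + 2t^6 + t^5 + t^2 + 2t + 2.
Reduce using t^8 ≡ 2t^5 + 2t^4 + 2t^3 + t^2 + t + 1 (mod t^8 + t^5 + t^4 + t^3 + 2t^2 + 2t + 2).
Reduced: 2t^7 + 2t^6 + 2t^5 + t^4 + t^3 + t + 1.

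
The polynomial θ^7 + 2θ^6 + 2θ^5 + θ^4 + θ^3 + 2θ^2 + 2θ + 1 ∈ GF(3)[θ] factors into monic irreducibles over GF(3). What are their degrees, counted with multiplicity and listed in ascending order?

1, 1, 1, 2, 2

Write g(θ) = θ^7 + 2θ^6 + 2θ^5 + θ^4 + θ^3 + 2θ^2 + 2θ + 1.
Roots in GF(3): g(0) = 1; g(1) = 0 → root; g(2) = 0 → root.
Linear factors from roots: (θ + 2), (θ + 1).
Complete factorization: g(θ) = (θ + 1)·(θ + 2)^2·(θ^2 + θ + 2)·(θ^2 + 2θ + 2).
Factor degrees with multiplicity: 1 + 1 + 1 + 2 + 2 = 7.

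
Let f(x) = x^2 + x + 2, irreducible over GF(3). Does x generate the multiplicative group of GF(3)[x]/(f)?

Yes

|GF(3^2)^×| = 3^2 − 1 = 8. Prime factorization: 8 = 2^3.
f is primitive ⇔ x has order 8 in GF(3)[x]/(f), i.e. x^(8/q) ≠ 1 for each prime q | 8.
x^(4) mod f = 2.
None equal 1, so x has full order 8; f is primitive.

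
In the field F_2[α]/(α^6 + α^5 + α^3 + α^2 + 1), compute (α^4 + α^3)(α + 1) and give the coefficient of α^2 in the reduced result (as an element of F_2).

0

Multiply in F_2[α]: (α^4 + α^3)·(α + 1) = α^5 + α^3.
Reduced: α^5 + α^3.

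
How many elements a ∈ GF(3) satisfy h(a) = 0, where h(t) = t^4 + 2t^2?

3

Evaluate at each of the 3 elements of GF(3):
h(0) = 0 → root; h(1) = 0 → root; h(2) = 0 → root.
Roots: {0, 1, 2}.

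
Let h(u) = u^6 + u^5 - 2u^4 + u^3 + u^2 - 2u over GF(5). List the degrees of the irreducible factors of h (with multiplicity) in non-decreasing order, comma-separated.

1, 1, 1, 1, 2

Roots in GF(5): h(0) = 0 → root; h(1) = 0 → root; h(2) = 2; h(3) = 0 → root; h(4) = 0 → root.
Linear factors from roots: (u), (u - 1), (u + 2), (u + 1).
Complete factorization: h(u) = (u)·(u + 1)·(u + 2)·(u - 1)·(u^2 - u + 1).
Factor degrees with multiplicity: 1 + 1 + 1 + 1 + 2 = 6.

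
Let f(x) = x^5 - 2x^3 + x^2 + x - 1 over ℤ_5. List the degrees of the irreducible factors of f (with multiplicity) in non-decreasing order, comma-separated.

Roots in ℤ_5: f(0) = 4; f(1) = 0 → root; f(2) = 1; f(3) = 0 → root; f(4) = 0 → root.
Linear factors from roots: (x - 1), (x + 2), (x + 1).
Complete factorization: f(x) = (x + 1)·(x + 2)·(x - 1)·(x^2 - 2x - 2).
Factor degrees with multiplicity: 1 + 1 + 1 + 2 = 5.

1, 1, 1, 2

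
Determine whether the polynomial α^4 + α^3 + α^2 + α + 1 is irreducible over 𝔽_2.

Write m(α) = α^4 + α^3 + α^2 + α + 1.
Check for roots in 𝔽_2: m(0) = 1; m(1) = 1.
No roots, so no linear factors.
Monic irreducibles of degree 2 over GF(2): α^2 + α + 1.
None of them divide m (all give nonzero remainder).
No irreducible factor of degree ≤ 2 exists, so m is irreducible over GF(2).

Yes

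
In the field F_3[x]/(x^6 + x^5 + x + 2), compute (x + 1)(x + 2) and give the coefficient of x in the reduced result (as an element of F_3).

0

Multiply in F_3[x]: (x + 1)·(x + 2) = x^2 + 2.
Reduced: x^2 + 2.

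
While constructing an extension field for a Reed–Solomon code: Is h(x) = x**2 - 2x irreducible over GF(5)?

No

Check for roots in GF(5): h(0) = 0 → root; h(1) = 4; h(2) = 0 → root; h(3) = 3; h(4) = 3.
h(0) = 0, so (x) divides h(x); h is reducible.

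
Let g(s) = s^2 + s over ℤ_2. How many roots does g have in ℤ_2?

2

Evaluate at each of the 2 elements of ℤ_2:
g(0) = 0 → root; g(1) = 0 → root.
Roots: {0, 1}.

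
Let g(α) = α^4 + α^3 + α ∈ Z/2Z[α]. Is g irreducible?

No

Check for roots in Z/2Z: g(0) = 0 → root; g(1) = 1.
g(0) = 0, so (α) divides g(α); g is reducible.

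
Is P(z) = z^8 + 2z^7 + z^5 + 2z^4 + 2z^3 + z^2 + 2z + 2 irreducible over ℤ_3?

Check for roots in ℤ_3: P(0) = 2; P(1) = 1; P(2) = 2.
No roots, so no linear factors.
Monic irreducibles of degree 2 over GF(3): z^2 + 1, z^2 + z + 2, z^2 + 2z + 2.
None of them divide P (all give nonzero remainder).
Degree-3 irreducible divisors: test the 8 monic irreducibles of degree 3 over GF(3).
None of them divide P (all give nonzero remainder).
Degree-4 irreducible divisors: test the 18 monic irreducibles of degree 4 over GF(3).
None of them divide P (all give nonzero remainder).
No irreducible factor of degree ≤ 4 exists, so P is irreducible over GF(3).

Yes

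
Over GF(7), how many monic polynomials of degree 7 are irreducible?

x^(7^7) − x is the product of all monic irreducibles of degree dividing 7; Möbius inversion gives N = (1/7) Σ μ(7/d)·7^d.
Divisors of 7: 1, 7; μ(7/d) for each: -1, 1.
Σ = − 7^1 + 7^7 = 823536.
N = 823536/7 = 117648.

117648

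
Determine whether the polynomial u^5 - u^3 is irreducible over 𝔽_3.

Write g(u) = u^5 - u^3.
Check for roots in 𝔽_3: g(0) = 0 → root; g(1) = 0 → root; g(2) = 0 → root.
g(0) = 0, so (u) divides g(u); g is reducible.

No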